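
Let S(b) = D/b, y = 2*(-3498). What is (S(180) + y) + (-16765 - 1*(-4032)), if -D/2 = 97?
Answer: -1775707/90 ≈ -19730.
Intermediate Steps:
D = -194 (D = -2*97 = -194)
y = -6996
S(b) = -194/b
(S(180) + y) + (-16765 - 1*(-4032)) = (-194/180 - 6996) + (-16765 - 1*(-4032)) = (-194*1/180 - 6996) + (-16765 + 4032) = (-97/90 - 6996) - 12733 = -629737/90 - 12733 = -1775707/90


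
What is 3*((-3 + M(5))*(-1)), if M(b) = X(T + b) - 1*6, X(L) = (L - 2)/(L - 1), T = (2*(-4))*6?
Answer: 1053/44 ≈ 23.932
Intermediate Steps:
T = -48 (T = -8*6 = -48)
X(L) = (-2 + L)/(-1 + L)
M(b) = -6 + (-50 + b)/(-49 + b) (M(b) = (-2 + (-48 + b))/(-1 + (-48 + b)) - 1*6 = (-50 + b)/(-49 + b) - 6 = -6 + (-50 + b)/(-49 + b))
3*((-3 + M(5))*(-1)) = 3*((-3 + (244 - 5*5)/(-49 + 5))*(-1)) = 3*((-3 + (244 - 25)/(-44))*(-1)) = 3*((-3 - 1/44*219)*(-1)) = 3*((-3 - 219/44)*(-1)) = 3*(-351/44*(-1)) = 3*(351/44) = 1053/44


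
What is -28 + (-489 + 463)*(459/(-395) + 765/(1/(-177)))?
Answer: 1390610224/395 ≈ 3.5205e+6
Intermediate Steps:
-28 + (-489 + 463)*(459/(-395) + 765/(1/(-177))) = -28 - 26*(459*(-1/395) + 765/(-1/177)) = -28 - 26*(-459/395 + 765*(-177)) = -28 - 26*(-459/395 - 135405) = -28 - 26*(-53485434/395) = -28 + 1390621284/395 = 1390610224/395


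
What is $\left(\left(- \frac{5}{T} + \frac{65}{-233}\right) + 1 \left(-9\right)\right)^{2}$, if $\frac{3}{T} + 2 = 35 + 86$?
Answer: $\frac{21060104641}{488601} \approx 43103.0$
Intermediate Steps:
$T = \frac{3}{119}$ ($T = \frac{3}{-2 + \left(35 + 86\right)} = \frac{3}{-2 + 121} = \frac{3}{119} \approx 0.02521$)
$\left(\left(- \frac{5}{T} + \frac{65}{-233}\right) + 1 \left(-9\right)\right)^{2} = \left(\left(- \frac{5}{\frac{3}{119}} + \frac{65}{-233}\right) + 1 \left(-9\right)\right)^{2} = \left(\left(\left(-5\right) \frac{119}{3} + 65 \left(- \frac{1}{233}\right)\right) - 9\right)^{2} = \left(\left(- \frac{595}{3} - \frac{65}{233}\right) - 9\right)^{2} = \left(- \frac{138830}{699} - 9\right)^{2} = \left(- \frac{145121}{699}\right)^{2} = \frac{21060104641}{488601}$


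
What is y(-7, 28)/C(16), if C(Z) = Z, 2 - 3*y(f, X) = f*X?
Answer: 33/8 ≈ 4.1250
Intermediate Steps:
y(f, X) = 2/3 - X*f/3 (y(f, X) = 2/3 - f*X/3 = 2/3 - X*f/3)
y(-7, 28)/C(16) = (2/3 - 1/3*28*(-7))/16 = (2/3 + 196/3)*(1/16) = 66*(1/16) = 33/8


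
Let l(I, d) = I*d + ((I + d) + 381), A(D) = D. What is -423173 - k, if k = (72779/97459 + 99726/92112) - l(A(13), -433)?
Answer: -641630596540935/1496190568 ≈ -4.2884e+5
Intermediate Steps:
l(I, d) = 381 + I + d + I*d (l(I, d) = I*d + (381 + I + d) = 381 + I + d + I*d)
k = 8483145308671/1496190568 (k = (72779/97459 + 99726/92112) - (381 + 13 - 433 + 13*(-433)) = (72779*(1/97459) + 99726*(1/92112)) - (381 + 13 - 433 - 5629) = (72779/97459 + 16621/15352) - 1*(-5668) = 2737169247/1496190568 + 5668 = 8483145308671/1496190568 ≈ 5669.8)
-423173 - k = -423173 - 1*8483145308671/1496190568 = -423173 - 8483145308671/1496190568 = -641630596540935/1496190568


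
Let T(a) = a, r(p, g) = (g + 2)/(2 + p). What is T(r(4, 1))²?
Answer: ¼ ≈ 0.25000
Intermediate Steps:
r(p, g) = (2 + g)/(2 + p)
T(r(4, 1))² = ((2 + 1)/(2 + 4))² = (3/6)² = ((⅙)*3)² = (½)² = ¼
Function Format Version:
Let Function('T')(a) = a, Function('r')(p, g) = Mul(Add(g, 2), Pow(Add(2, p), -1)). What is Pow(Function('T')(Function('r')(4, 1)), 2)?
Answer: Rational(1, 4) ≈ 0.25000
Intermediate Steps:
Function('r')(p, g) = Mul(Pow(Add(2, p), -1), Add(2, g)) (Function('r')(p, g) = Mul(Add(2, g), Pow(Add(2, p), -1)) = Mul(Pow(Add(2, p), -1), Add(2, g)))
Pow(Function('T')(Function('r')(4, 1)), 2) = Pow(Mul(Pow(Add(2, 4), -1), Add(2, 1)), 2) = Pow(Mul(Pow(6, -1), 3), 2) = Pow(Mul(Rational(1, 6), 3), 2) = Pow(Rational(1, 2), 2) = Rational(1, 4)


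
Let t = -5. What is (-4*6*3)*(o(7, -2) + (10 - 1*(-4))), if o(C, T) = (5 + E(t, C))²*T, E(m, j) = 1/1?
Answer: 4176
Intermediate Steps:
E(m, j) = 1
o(C, T) = 36*T (o(C, T) = (5 + 1)²*T = 6²*T = 36*T)
(-4*6*3)*(o(7, -2) + (10 - 1*(-4))) = (-4*6*3)*(36*(-2) + (10 - 1*(-4))) = (-24*3)*(-72 + (10 + 4)) = -72*(-72 + 14) = -72*(-58) = 4176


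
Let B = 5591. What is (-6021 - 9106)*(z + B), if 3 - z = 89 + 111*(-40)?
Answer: -150438015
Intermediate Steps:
z = 4354 (z = 3 - (89 + 111*(-40)) = 3 - (89 - 4440) = 3 - 1*(-4351) = 3 + 4351 = 4354)
(-6021 - 9106)*(z + B) = (-6021 - 9106)*(4354 + 5591) = -15127*9945 = -150438015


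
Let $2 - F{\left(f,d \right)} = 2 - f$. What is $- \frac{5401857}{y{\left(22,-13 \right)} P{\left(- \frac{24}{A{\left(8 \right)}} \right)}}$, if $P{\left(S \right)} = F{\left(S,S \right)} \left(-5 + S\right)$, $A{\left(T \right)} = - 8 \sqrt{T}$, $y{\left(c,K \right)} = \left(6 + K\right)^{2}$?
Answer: $\frac{43214856}{9359} + \frac{144049520 \sqrt{2}}{9359} \approx 26384.0$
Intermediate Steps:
$F{\left(f,d \right)} = f$ ($F{\left(f,d \right)} = 2 - \left(2 - f\right) = 2 + \left(-2 + f\right) = f$)
$P{\left(S \right)} = S \left(-5 + S\right)$
$- \frac{5401857}{y{\left(22,-13 \right)} P{\left(- \frac{24}{A{\left(8 \right)}} \right)}} = - \frac{5401857}{\left(6 - 13\right)^{2} - \frac{24}{\left(-8\right) \sqrt{8}} \left(-5 - \frac{24}{\left(-8\right) \sqrt{8}}\right)} = - \frac{5401857}{\left(-7\right)^{2} - \frac{24}{\left(-8\right) 2 \sqrt{2}} \left(-5 - \frac{24}{\left(-8\right) 2 \sqrt{2}}\right)} = - \frac{5401857}{49 - \frac{24}{\left(-16\right) \sqrt{2}} \left(-5 - \frac{24}{\left(-16\right) \sqrt{2}}\right)} = - \frac{5401857}{49 - 24 \left(- \frac{\sqrt{2}}{32}\right) \left(-5 - 24 \left(- \frac{\sqrt{2}}{32}\right)\right)} = - \frac{5401857}{49 \frac{3 \sqrt{2}}{4} \left(-5 + \frac{3 \sqrt{2}}{4}\right)} = - \frac{5401857}{49 \frac{3 \sqrt{2} \left(-5 + \frac{3 \sqrt{2}}{4}\right)}{4}} = - \frac{5401857}{\frac{147}{4} \sqrt{2} \left(-5 + \frac{3 \sqrt{2}}{4}\right)} = - 5401857 \frac{2 \sqrt{2}}{147 \left(-5 + \frac{3 \sqrt{2}}{4}\right)} = - \frac{3601238 \sqrt{2}}{49 \left(-5 + \frac{3 \sqrt{2}}{4}\right)}$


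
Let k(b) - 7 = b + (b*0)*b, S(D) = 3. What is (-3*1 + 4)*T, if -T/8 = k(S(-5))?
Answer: -80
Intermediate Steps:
k(b) = 7 + b (k(b) = 7 + (b + (b*0)*b) = 7 + (b + 0*b) = 7 + (b + 0) = 7 + b)
T = -80 (T = -8*(7 + 3) = -8*10 = -80)
(-3*1 + 4)*T = (-3*1 + 4)*(-80) = (-3 + 4)*(-80) = 1*(-80) = -80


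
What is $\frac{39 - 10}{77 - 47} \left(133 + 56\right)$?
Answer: $\frac{1827}{10} \approx 182.7$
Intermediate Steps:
$\frac{39 - 10}{77 - 47} \left(133 + 56\right) = \frac{29}{30} \cdot 189 = \frac{1827}{10}$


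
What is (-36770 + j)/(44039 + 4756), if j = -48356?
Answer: -85126/48795 ≈ -1.7446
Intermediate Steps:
(-36770 + j)/(44039 + 4756) = (-36770 - 48356)/(44039 + 4756) = -85126/48795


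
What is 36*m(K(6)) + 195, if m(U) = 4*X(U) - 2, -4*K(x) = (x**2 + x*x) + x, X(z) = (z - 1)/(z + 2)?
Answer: 10209/35 ≈ 291.69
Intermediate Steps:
X(z) = (-1 + z)/(2 + z)
K(x) = -x**2/2 - x/4 (K(x) = -((x**2 + x*x) + x)/4 = -((x**2 + x**2) + x)/4 = -(2*x**2 + x)/4 = -(x + 2*x**2)/4 = -x**2/2 - x/4)
m(U) = -2 + 4*(-1 + U)/(2 + U) (m(U) = 4*((-1 + U)/(2 + U)) - 2 = 4*(-1 + U)/(2 + U) - 2 = -2 + 4*(-1 + U)/(2 + U))
36*m(K(6)) + 195 = 36*(2*(-4 - 1/4*6*(1 + 2*6))/(2 - 1/4*6*(1 + 2*6))) + 195 = 36*(2*(-4 - 1/4*6*(1 + 12))/(2 - 1/4*6*(1 + 12))) + 195 = 36*(2*(-4 - 1/4*6*13)/(2 - 1/4*6*13)) + 195 = 36*(2*(-4 - 39/2)/(2 - 39/2)) + 195 = 36*(2*(-47/2)/(-35/2)) + 195 = 36*(2*(-2/35)*(-47/2)) + 195 = 36*(94/35) + 195 = 3384/35 + 195 = 10209/35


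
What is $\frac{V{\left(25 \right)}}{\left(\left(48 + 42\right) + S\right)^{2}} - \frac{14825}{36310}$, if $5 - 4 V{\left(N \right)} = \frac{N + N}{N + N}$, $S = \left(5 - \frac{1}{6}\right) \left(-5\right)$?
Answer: $- \frac{462352693}{1133053550} \approx -0.40806$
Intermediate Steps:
$S = - \frac{145}{6}$ ($S = \left(5 - \frac{1}{6}\right) \left(-5\right) = \frac{29}{6} \left(-5\right) = - \frac{145}{6} \approx -24.167$)
$V{\left(N \right)} = 1$ ($V{\left(N \right)} = \frac{5}{4} - \frac{\left(N + N\right) \frac{1}{N + N}}{4} = \frac{5}{4} - \frac{2 N \frac{1}{2 N}}{4} = \frac{5}{4} - \frac{1}{4} = 1$)
$\frac{V{\left(25 \right)}}{\left(\left(48 + 42\right) + S\right)^{2}} - \frac{14825}{36310} = 1 \frac{1}{\left(\left(48 + 42\right) - \frac{145}{6}\right)^{2}} - \frac{14825}{36310} = 1 \frac{1}{\left(90 - \frac{145}{6}\right)^{2}} - \frac{2965}{7262} = 1 \frac{1}{\left(\frac{395}{6}\right)^{2}} - \frac{2965}{7262} = 1 \frac{1}{\frac{156025}{36}} - \frac{2965}{7262} = 1 \cdot \frac{36}{156025} - \frac{2965}{7262} = \frac{36}{156025} - \frac{2965}{7262} = - \frac{462352693}{1133053550}$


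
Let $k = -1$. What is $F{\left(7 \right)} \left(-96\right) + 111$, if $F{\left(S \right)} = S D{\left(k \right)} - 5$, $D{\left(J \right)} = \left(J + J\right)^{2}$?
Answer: $-2097$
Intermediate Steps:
$D{\left(J \right)} = 4 J^{2}$ ($D{\left(J \right)} = \left(2 J\right)^{2} = 4 J^{2}$)
$F{\left(S \right)} = -5 + 4 S$ ($F{\left(S \right)} = S 4 \left(-1\right)^{2} - 5 = S 4 \cdot 1 - 5 = S 4 - 5 = 4 S - 5 = -5 + 4 S$)
$F{\left(7 \right)} \left(-96\right) + 111 = \left(-5 + 4 \cdot 7\right) \left(-96\right) + 111 = \left(-5 + 28\right) \left(-96\right) + 111 = 23 \left(-96\right) + 111 = -2208 + 111 = -2097$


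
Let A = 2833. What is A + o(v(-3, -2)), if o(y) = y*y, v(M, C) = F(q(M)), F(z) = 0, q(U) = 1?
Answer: 2833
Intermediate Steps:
v(M, C) = 0
o(y) = y²
A + o(v(-3, -2)) = 2833 + 0² = 2833 + 0 = 2833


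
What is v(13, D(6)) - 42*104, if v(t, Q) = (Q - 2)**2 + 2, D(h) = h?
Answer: -4350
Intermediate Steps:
v(t, Q) = 2 + (-2 + Q)**2 (v(t, Q) = (-2 + Q)**2 + 2 = 2 + (-2 + Q)**2)
v(13, D(6)) - 42*104 = (2 + (-2 + 6)**2) - 42*104 = (2 + 4**2) - 4368 = (2 + 16) - 4368 = 18 - 4368 = -4350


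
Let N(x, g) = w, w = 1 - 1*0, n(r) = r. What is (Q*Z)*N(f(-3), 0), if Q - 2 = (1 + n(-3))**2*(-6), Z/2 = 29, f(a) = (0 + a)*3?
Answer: -1276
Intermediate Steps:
f(a) = 3*a (f(a) = a*3 = 3*a)
w = 1 (w = 1 + 0 = 1)
N(x, g) = 1
Z = 58 (Z = 2*29 = 58)
Q = -22 (Q = 2 + (1 - 3)**2*(-6) = 2 + (-2)**2*(-6) = 2 + 4*(-6) = 2 - 24 = -22)
(Q*Z)*N(f(-3), 0) = -22*58*1 = -1276*1 = -1276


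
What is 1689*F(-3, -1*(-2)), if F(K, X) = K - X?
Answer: -8445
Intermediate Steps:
1689*F(-3, -1*(-2)) = 1689*(-3 - (-1)*(-2)) = 1689*(-3 - 1*2) = 1689*(-3 - 2) = 1689*(-5) = -8445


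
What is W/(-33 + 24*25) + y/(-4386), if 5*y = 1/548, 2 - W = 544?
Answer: -2171187149/2271333960 ≈ -0.95591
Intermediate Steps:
W = -542 (W = 2 - 1*544 = 2 - 544 = -542)
y = 1/2740 (y = (⅕)/548 = (⅕)*(1/548) = 1/2740 ≈ 0.00036496)
W/(-33 + 24*25) + y/(-4386) = -542/(-33 + 24*25) + (1/2740)/(-4386) = -542/(-33 + 600) + (1/2740)*(-1/4386) = -542/567 - 1/12017640 = -2171187149/2271333960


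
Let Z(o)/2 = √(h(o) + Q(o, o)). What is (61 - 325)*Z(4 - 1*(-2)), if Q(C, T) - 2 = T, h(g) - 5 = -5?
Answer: -1056*√2 ≈ -1493.4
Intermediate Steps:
h(g) = 0 (h(g) = 5 - 5 = 0)
Q(C, T) = 2 + T
Z(o) = 2*√(2 + o) (Z(o) = 2*√(0 + (2 + o)) = 2*√(2 + o))
(61 - 325)*Z(4 - 1*(-2)) = (61 - 325)*(2*√(2 + (4 - 1*(-2)))) = -528*√(2 + (4 + 2)) = -528*√(2 + 6) = -528*√8 = -528*2*√2 = -1056*√2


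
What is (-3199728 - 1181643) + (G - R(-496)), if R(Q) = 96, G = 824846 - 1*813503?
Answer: -4370124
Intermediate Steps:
G = 11343 (G = 824846 - 813503 = 11343)
(-3199728 - 1181643) + (G - R(-496)) = (-3199728 - 1181643) + (11343 - 1*96) = -4381371 + (11343 - 96) = -4381371 + 11247 = -4370124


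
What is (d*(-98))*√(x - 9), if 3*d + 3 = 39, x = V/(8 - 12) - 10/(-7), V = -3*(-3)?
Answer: -420*I*√77 ≈ -3685.5*I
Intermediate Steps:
V = 9
x = -23/28 (x = 9/(8 - 12) - 10/(-7) = 9/(-4) - 10*(-⅐) = 9*(-¼) + 10/7 = -9/4 + 10/7 = -23/28 ≈ -0.82143)
d = 12 (d = -1 + (⅓)*39 = -1 + 13 = 12)
(d*(-98))*√(x - 9) = (12*(-98))*√(-23/28 - 9) = -420*I*√77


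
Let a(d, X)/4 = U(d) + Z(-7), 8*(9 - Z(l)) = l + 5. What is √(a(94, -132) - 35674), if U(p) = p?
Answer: I*√35261 ≈ 187.78*I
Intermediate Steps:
Z(l) = 67/8 - l/8 (Z(l) = 9 - (l + 5)/8 = 9 - (5 + l)/8 = 9 + (-5/8 - l/8) = 67/8 - l/8)
a(d, X) = 37 + 4*d (a(d, X) = 4*(d + (67/8 - ⅛*(-7))) = 4*(d + (67/8 + 7/8)) = 4*(d + 37/4) = 4*(37/4 + d) = 37 + 4*d)
√(a(94, -132) - 35674) = √((37 + 4*94) - 35674) = √((37 + 376) - 35674) = √(413 - 35674) = √(-35261) = I*√35261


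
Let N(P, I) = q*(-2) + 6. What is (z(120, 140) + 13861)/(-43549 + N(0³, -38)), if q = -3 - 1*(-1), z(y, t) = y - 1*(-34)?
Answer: -14015/43539 ≈ -0.32190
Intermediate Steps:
z(y, t) = 34 + y (z(y, t) = y + 34 = 34 + y)
q = -2 (q = -3 + 1 = -2)
N(P, I) = 10 (N(P, I) = -2*(-2) + 6 = 4 + 6 = 10)
(z(120, 140) + 13861)/(-43549 + N(0³, -38)) = ((34 + 120) + 13861)/(-43549 + 10) = (154 + 13861)/(-43539) = 14015*(-1/43539) = -14015/43539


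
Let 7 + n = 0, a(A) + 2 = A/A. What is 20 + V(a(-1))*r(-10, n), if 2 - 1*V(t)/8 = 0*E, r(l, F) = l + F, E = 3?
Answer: -252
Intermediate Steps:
a(A) = -1 (a(A) = -2 + A/A = -2 + 1 = -1)
n = -7 (n = -7 + 0 = -7)
r(l, F) = F + l
V(t) = 16 (V(t) = 16 - 0*3 = 16 - 8*0 = 16 + 0 = 16)
20 + V(a(-1))*r(-10, n) = 20 + 16*(-7 - 10) = 20 + 16*(-17) = 20 - 272 = -252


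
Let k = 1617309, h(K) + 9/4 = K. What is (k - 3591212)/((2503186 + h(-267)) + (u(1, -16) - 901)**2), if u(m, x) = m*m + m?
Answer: -7895612/13244471 ≈ -0.59614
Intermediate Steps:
h(K) = -9/4 + K
u(m, x) = m + m**2 (u(m, x) = m**2 + m = m + m**2)
(k - 3591212)/((2503186 + h(-267)) + (u(1, -16) - 901)**2) = (1617309 - 3591212)/((2503186 + (-9/4 - 267)) + (1*(1 + 1) - 901)**2) = -1973903/((2503186 - 1077/4) + (1*2 - 901)**2) = -1973903/(10011667/4 + (2 - 901)**2) = -1973903/(10011667/4 + (-899)**2) = -1973903/(10011667/4 + 808201) = -1973903/13244471/4 = -1973903*4/13244471 = -7895612/13244471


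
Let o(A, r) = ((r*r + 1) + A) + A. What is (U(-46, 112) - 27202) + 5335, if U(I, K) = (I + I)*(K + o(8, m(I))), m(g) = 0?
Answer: -33735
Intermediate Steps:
o(A, r) = 1 + r² + 2*A (o(A, r) = ((r² + 1) + A) + A = ((1 + r²) + A) + A = (1 + A + r²) + A = 1 + r² + 2*A)
U(I, K) = 2*I*(17 + K) (U(I, K) = (I + I)*(K + (1 + 0² + 2*8)) = (2*I)*(K + (1 + 0 + 16)) = (2*I)*(K + 17) = (2*I)*(17 + K) = 2*I*(17 + K))
(U(-46, 112) - 27202) + 5335 = (2*(-46)*(17 + 112) - 27202) + 5335 = (2*(-46)*129 - 27202) + 5335 = (-11868 - 27202) + 5335 = -39070 + 5335 = -33735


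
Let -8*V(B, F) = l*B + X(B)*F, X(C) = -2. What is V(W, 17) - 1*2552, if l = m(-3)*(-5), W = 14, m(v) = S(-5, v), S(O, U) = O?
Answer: -5183/2 ≈ -2591.5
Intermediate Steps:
m(v) = -5
l = 25 (l = -5*(-5) = 25)
V(B, F) = -25*B/8 + F/4 (V(B, F) = -(25*B - 2*F)/8 = -(-2*F + 25*B)/8 = -25*B/8 + F/4)
V(W, 17) - 1*2552 = (-25/8*14 + (¼)*17) - 1*2552 = (-175/4 + 17/4) - 2552 = -79/2 - 2552 = -5183/2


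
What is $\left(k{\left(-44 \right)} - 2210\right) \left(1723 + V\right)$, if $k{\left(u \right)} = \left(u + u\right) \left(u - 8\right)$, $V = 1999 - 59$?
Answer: $8666658$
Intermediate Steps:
$V = 1940$
$k{\left(u \right)} = 2 u \left(-8 + u\right)$
$\left(k{\left(-44 \right)} - 2210\right) \left(1723 + V\right) = \left(2 \left(-44\right) \left(-8 - 44\right) - 2210\right) \left(1723 + 1940\right) = \left(2 \left(-44\right) \left(-52\right) - 2210\right) 3663 = \left(4576 - 2210\right) 3663 = 2366 \cdot 3663 = 8666658$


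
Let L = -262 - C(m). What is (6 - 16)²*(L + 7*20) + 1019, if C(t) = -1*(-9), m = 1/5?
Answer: -12081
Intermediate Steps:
m = ⅕ ≈ 0.20000
C(t) = 9
L = -271 (L = -262 - 1*9 = -262 - 9 = -271)
(6 - 16)²*(L + 7*20) + 1019 = (6 - 16)²*(-271 + 7*20) + 1019 = (-10)²*(-271 + 140) + 1019 = 100*(-131) + 1019 = -13100 + 1019 = -12081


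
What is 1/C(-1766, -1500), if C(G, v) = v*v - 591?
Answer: 1/2249409 ≈ 4.4456e-7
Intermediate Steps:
C(G, v) = -591 + v**2 (C(G, v) = v**2 - 591 = -591 + v**2)
1/C(-1766, -1500) = 1/(-591 + (-1500)**2) = 1/(-591 + 2250000) = 1/2249409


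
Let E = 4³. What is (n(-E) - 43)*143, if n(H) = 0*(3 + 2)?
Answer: -6149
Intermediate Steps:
E = 64
n(H) = 0 (n(H) = 0*5 = 0)
(n(-E) - 43)*143 = (0 - 43)*143 = -43*143 = -6149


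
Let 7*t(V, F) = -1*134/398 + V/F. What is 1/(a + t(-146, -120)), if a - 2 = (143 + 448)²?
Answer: 11940/4170440521 ≈ 2.8630e-6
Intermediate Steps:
a = 349283 (a = 2 + (143 + 448)² = 2 + 591² = 2 + 349281 = 349283)
t(V, F) = -67/1393 + V/(7*F) (t(V, F) = (-1*134/398 + V/F)/7 = (-134*1/398 + V/F)/7 = (-67/199 + V/F)/7 = -67/1393 + V/(7*F))
1/(a + t(-146, -120)) = 1/(349283 + (-67/1393 + (⅐)*(-146)/(-120))) = 1/(349283 + (-67/1393 + (⅐)*(-146)*(-1/120))) = 1/(349283 + (-67/1393 + 73/420)) = 1/(349283 + 1501/11940) = 1/(4170440521/11940) = 11940/4170440521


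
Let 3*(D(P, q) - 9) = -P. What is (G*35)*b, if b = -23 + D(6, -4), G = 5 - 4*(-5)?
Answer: -14000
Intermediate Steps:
D(P, q) = 9 - P/3 (D(P, q) = 9 + (-P)/3 = 9 - P/3)
G = 25 (G = 5 + 20 = 25)
b = -16 (b = -23 + (9 - 1/3*6) = -23 + (9 - 2) = -23 + 7 = -16)
(G*35)*b = (25*35)*(-16) = 875*(-16) = -14000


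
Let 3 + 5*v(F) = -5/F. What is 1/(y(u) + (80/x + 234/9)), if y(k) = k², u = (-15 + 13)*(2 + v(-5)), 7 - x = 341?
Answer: 4175/150302 ≈ 0.027777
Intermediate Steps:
x = -334 (x = 7 - 1*341 = 7 - 341 = -334)
v(F) = -⅗ - 1/F (v(F) = -⅗ + (-5/F)/5 = -⅗ - 1/F)
u = -16/5 (u = (-15 + 13)*(2 + (-⅗ - 1/(-5))) = -2*(2 + (-⅗ - 1*(-⅕))) = -2*(2 + (-⅗ + ⅕)) = -2*(2 - ⅖) = -2*8/5 = -16/5 ≈ -3.2000)
1/(y(u) + (80/x + 234/9)) = 1/((-16/5)² + (80/(-334) + 234/9)) = 1/(256/25 + (80*(-1/334) + 234*(⅑))) = 1/(256/25 + (-40/167 + 26)) = 1/(256/25 + 4302/167) = 1/(150302/4175) = 4175/150302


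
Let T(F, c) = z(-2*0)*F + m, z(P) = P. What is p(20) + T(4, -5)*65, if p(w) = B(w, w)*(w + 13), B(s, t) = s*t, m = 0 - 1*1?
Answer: 13135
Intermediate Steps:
m = -1 (m = 0 - 1 = -1)
T(F, c) = -1 (T(F, c) = (-2*0)*F - 1 = 0*F - 1 = 0 - 1 = -1)
p(w) = w²*(13 + w) (p(w) = (w*w)*(w + 13) = w²*(13 + w))
p(20) + T(4, -5)*65 = 20²*(13 + 20) - 1*65 = 400*33 - 65 = 13200 - 65 = 13135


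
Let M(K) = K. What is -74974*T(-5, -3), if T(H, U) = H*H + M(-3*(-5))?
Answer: -2998960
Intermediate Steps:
T(H, U) = 15 + H² (T(H, U) = H*H - 3*(-5) = H² + 15 = 15 + H²)
-74974*T(-5, -3) = -74974*(15 + (-5)²) = -74974*(15 + 25) = -74974*40 = -2998960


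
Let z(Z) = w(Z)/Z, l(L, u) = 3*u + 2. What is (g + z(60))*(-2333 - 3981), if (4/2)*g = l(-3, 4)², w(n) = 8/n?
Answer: -139226857/225 ≈ -6.1879e+5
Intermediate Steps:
l(L, u) = 2 + 3*u
z(Z) = 8/Z² (z(Z) = (8/Z)/Z = 8/Z²)
g = 98 (g = (2 + 3*4)²/2 = (2 + 12)²/2 = (½)*14² = (½)*196 = 98)
(g + z(60))*(-2333 - 3981) = (98 + 8/60²)*(-2333 - 3981) = (98 + 8*(1/3600))*(-6314) = (98 + 1/450)*(-6314) = (44101/450)*(-6314) = -139226857/225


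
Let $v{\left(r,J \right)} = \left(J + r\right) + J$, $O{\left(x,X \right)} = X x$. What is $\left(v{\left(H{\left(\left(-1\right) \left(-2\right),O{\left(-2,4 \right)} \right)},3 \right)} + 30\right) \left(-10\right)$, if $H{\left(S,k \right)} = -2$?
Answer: $-340$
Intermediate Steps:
$v{\left(r,J \right)} = r + 2 J$
$\left(v{\left(H{\left(\left(-1\right) \left(-2\right),O{\left(-2,4 \right)} \right)},3 \right)} + 30\right) \left(-10\right) = \left(\left(-2 + 2 \cdot 3\right) + 30\right) \left(-10\right) = \left(\left(-2 + 6\right) + 30\right) \left(-10\right) = \left(4 + 30\right) \left(-10\right) = 34 \left(-10\right) = -340$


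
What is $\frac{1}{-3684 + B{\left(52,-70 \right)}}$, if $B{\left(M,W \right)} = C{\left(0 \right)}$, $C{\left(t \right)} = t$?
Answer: $- \frac{1}{3684} \approx -0.00027144$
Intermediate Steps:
$B{\left(M,W \right)} = 0$
$\frac{1}{-3684 + B{\left(52,-70 \right)}} = \frac{1}{-3684 + 0} = \frac{1}{-3684} = - \frac{1}{3684}$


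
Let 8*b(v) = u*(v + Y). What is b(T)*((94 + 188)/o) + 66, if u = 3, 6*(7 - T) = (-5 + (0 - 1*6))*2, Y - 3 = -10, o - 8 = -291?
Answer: 73161/1132 ≈ 64.630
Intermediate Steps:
o = -283 (o = 8 - 291 = -283)
Y = -7 (Y = 3 - 10 = -7)
T = 32/3 (T = 7 - (-5 + (0 - 1*6))*2/6 = 7 - (-5 + (0 - 6))*2/6 = 7 - (-5 - 6)*2/6 = 7 - (-11)*2/6 = 7 - ⅙*(-22) = 7 + 11/3 = 32/3 ≈ 10.667)
b(v) = -21/8 + 3*v/8 (b(v) = (3*(v - 7))/8 = (3*(-7 + v))/8 = (-21 + 3*v)/8 = -21/8 + 3*v/8)
b(T)*((94 + 188)/o) + 66 = (-21/8 + (3/8)*(32/3))*((94 + 188)/(-283)) + 66 = (-21/8 + 4)*(282*(-1/283)) + 66 = (11/8)*(-282/283) + 66 = -1551/1132 + 66 = 73161/1132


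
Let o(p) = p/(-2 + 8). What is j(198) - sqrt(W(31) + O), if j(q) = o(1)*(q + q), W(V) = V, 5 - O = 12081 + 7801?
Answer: 66 - I*sqrt(19846) ≈ 66.0 - 140.88*I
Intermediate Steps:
O = -19877 (O = 5 - (12081 + 7801) = 5 - 1*19882 = 5 - 19882 = -19877)
o(p) = p/6
j(q) = q/3 (j(q) = ((1/6)*1)*(q + q) = (2*q)/6 = q/3)
j(198) - sqrt(W(31) + O) = (1/3)*198 - sqrt(31 - 19877) = 66 - sqrt(-19846) = 66 - I*sqrt(19846)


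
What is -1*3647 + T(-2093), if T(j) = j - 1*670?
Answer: -6410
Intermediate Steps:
T(j) = -670 + j (T(j) = j - 670 = -670 + j)
-1*3647 + T(-2093) = -1*3647 + (-670 - 2093) = -3647 - 2763 = -6410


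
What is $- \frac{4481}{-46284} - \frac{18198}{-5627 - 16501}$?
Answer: $\frac{39226325}{42673848} \approx 0.91921$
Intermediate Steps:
$- \frac{4481}{-46284} - \frac{18198}{-5627 - 16501} = \left(-4481\right) \left(- \frac{1}{46284}\right) - \frac{18198}{-5627 - 16501} = \frac{4481}{46284} - \frac{18198}{-22128} = \frac{4481}{46284} - - \frac{3033}{3688} = \frac{4481}{46284} + \frac{3033}{3688} = \frac{39226325}{42673848}$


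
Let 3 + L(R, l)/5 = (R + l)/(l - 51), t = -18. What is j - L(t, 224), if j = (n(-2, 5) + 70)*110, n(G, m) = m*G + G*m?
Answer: 953065/173 ≈ 5509.0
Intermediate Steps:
n(G, m) = 2*G*m (n(G, m) = G*m + G*m = 2*G*m)
L(R, l) = -15 + 5*(R + l)/(-51 + l) (L(R, l) = -15 + 5*((R + l)/(l - 51)) = -15 + 5*((R + l)/(-51 + l)) = -15 + 5*(R + l)/(-51 + l))
j = 5500 (j = (2*(-2)*5 + 70)*110 = (-20 + 70)*110 = 50*110 = 5500)
j - L(t, 224) = 5500 - 5*(153 - 18 - 2*224)/(-51 + 224) = 5500 - 5*(153 - 18 - 448)/173 = 5500 - 5*(-313)/173 = 5500 - 1*(-1565/173) = 5500 + 1565/173 = 953065/173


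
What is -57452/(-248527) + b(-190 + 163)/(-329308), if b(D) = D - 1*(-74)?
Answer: 18907722447/81841929316 ≈ 0.23103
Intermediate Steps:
b(D) = 74 + D (b(D) = D + 74 = 74 + D)
-57452/(-248527) + b(-190 + 163)/(-329308) = -57452/(-248527) + (74 + (-190 + 163))/(-329308) = -57452*(-1/248527) + (74 - 27)*(-1/329308) = 57452/248527 + 47*(-1/329308) = 57452/248527 - 47/329308 = 18907722447/81841929316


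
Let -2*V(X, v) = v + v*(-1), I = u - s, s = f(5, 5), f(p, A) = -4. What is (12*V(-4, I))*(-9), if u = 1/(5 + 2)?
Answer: 0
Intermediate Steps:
s = -4
u = ⅐ (u = 1/7 = ⅐ ≈ 0.14286)
I = 29/7 (I = ⅐ - 1*(-4) = ⅐ + 4 = 29/7 ≈ 4.1429)
V(X, v) = 0 (V(X, v) = -(v + v*(-1))/2 = -(v - v)/2 = -½*0 = 0)
(12*V(-4, I))*(-9) = (12*0)*(-9) = 0*(-9) = 0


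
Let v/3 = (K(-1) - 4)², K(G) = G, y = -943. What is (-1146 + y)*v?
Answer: -156675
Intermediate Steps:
v = 75 (v = 3*(-1 - 4)² = 3*(-5)² = 3*25 = 75)
(-1146 + y)*v = (-1146 - 943)*75 = -2089*75 = -156675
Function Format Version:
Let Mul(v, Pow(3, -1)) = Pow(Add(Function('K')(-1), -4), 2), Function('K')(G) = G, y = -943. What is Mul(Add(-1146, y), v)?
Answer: -156675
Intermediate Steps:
v = 75 (v = Mul(3, Pow(Add(-1, -4), 2)) = Mul(3, Pow(-5, 2)) = Mul(3, 25) = 75)
Mul(Add(-1146, y), v) = Mul(Add(-1146, -943), 75) = Mul(-2089, 75) = -156675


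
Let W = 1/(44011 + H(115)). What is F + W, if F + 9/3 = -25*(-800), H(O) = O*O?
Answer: 1144548293/57236 ≈ 19997.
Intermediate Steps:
H(O) = O**2
W = 1/57236 (W = 1/(44011 + 115**2) = 1/(44011 + 13225) = 1/57236 ≈ 1.7472e-5)
F = 19997 (F = -3 - 25*(-800) = -3 + 20000 = 19997)
F + W = 19997 + 1/57236 = 1144548293/57236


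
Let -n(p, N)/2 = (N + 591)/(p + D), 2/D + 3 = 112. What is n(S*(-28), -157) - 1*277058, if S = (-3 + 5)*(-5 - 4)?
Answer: -7610553508/27469 ≈ -2.7706e+5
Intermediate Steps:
S = -18 (S = 2*(-9) = -18)
D = 2/109 (D = 2/(-3 + 112) = 2/109 ≈ 0.018349)
n(p, N) = -2*(591 + N)/(2/109 + p) (n(p, N) = -2*(N + 591)/(p + 2/109) = -2*(591 + N)/(2/109 + p))
n(S*(-28), -157) - 1*277058 = 218*(-591 - 1*(-157))/(2 + 109*(-18*(-28))) - 1*277058 = 218*(-591 + 157)/(2 + 109*504) - 277058 = 218*(-434)/(2 + 54936) - 277058 = 218*(-434)/54938 - 277058 = 218*(1/54938)*(-434) - 277058 = -47306/27469 - 277058 = -7610553508/27469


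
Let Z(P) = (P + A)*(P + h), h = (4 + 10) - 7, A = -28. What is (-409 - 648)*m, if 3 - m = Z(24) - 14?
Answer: -149037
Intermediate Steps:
h = 7 (h = 14 - 7 = 7)
Z(P) = (-28 + P)*(7 + P) (Z(P) = (P - 28)*(P + 7) = (-28 + P)*(7 + P))
m = 141 (m = 3 - ((-196 + 24² - 21*24) - 14) = 3 - ((-196 + 576 - 504) - 14) = 3 - (-124 - 14) = 3 - 1*(-138) = 3 + 138 = 141)
(-409 - 648)*m = (-409 - 648)*141 = -1057*141 = -149037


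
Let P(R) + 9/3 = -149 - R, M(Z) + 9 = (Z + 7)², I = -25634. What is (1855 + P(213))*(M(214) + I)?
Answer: 34565020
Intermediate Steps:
M(Z) = -9 + (7 + Z)² (M(Z) = -9 + (Z + 7)² = -9 + (7 + Z)²)
P(R) = -152 - R (P(R) = -3 + (-149 - R) = -152 - R)
(1855 + P(213))*(M(214) + I) = (1855 + (-152 - 1*213))*((-9 + (7 + 214)²) - 25634) = (1855 + (-152 - 213))*((-9 + 221²) - 25634) = (1855 - 365)*((-9 + 48841) - 25634) = 1490*(48832 - 25634) = 1490*23198 = 34565020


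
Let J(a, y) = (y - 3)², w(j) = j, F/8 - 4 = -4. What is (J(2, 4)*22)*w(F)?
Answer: 0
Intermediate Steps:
F = 0 (F = 32 + 8*(-4) = 32 - 32 = 0)
J(a, y) = (-3 + y)²
(J(2, 4)*22)*w(F) = ((-3 + 4)²*22)*0 = (1²*22)*0 = (1*22)*0 = 22*0 = 0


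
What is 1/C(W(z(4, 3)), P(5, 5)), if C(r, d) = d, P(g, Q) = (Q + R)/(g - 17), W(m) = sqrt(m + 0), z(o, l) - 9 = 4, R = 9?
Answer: -6/7 ≈ -0.85714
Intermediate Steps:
z(o, l) = 13 (z(o, l) = 9 + 4 = 13)
W(m) = sqrt(m)
P(g, Q) = (9 + Q)/(-17 + g) (P(g, Q) = (Q + 9)/(g - 17) = (9 + Q)/(-17 + g))
1/C(W(z(4, 3)), P(5, 5)) = 1/((9 + 5)/(-17 + 5)) = 1/(14/(-12)) = 1/(-1/12*14) = 1/(-7/6) = -6/7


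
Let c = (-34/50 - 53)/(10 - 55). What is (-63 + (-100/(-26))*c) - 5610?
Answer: -3316021/585 ≈ -5668.4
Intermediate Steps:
c = 1342/1125 (c = (-34*1/50 - 53)/(-45) = (-17/25 - 53)*(-1/45) = -1342/25*(-1/45) = 1342/1125 ≈ 1.1929)
(-63 + (-100/(-26))*c) - 5610 = (-63 - 100/(-26)*(1342/1125)) - 5610 = (-63 - 100*(-1/26)*(1342/1125)) - 5610 = (-63 + (50/13)*(1342/1125)) - 5610 = (-63 + 2684/585) - 5610 = -34171/585 - 5610 = -3316021/585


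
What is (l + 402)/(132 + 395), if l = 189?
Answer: 591/527 ≈ 1.1214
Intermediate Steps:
(l + 402)/(132 + 395) = (189 + 402)/(132 + 395) = 591/527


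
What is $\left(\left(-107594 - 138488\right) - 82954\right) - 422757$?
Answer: $-751793$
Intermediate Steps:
$\left(\left(-107594 - 138488\right) - 82954\right) - 422757 = \left(-246082 - 82954\right) - 422757 = -329036 - 422757 = -751793$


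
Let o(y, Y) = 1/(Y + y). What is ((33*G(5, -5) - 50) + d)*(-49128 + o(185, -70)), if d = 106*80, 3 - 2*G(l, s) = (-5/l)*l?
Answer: -48372894078/115 ≈ -4.2063e+8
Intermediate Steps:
G(l, s) = 4 (G(l, s) = 3/2 - (-5/l)*l/2 = 3/2 - ½*(-5) = 3/2 + 5/2 = 4)
d = 8480
((33*G(5, -5) - 50) + d)*(-49128 + o(185, -70)) = ((33*4 - 50) + 8480)*(-49128 + 1/(-70 + 185)) = ((132 - 50) + 8480)*(-49128 + 1/115) = (82 + 8480)*(-49128 + 1/115) = 8562*(-5649719/115) = -48372894078/115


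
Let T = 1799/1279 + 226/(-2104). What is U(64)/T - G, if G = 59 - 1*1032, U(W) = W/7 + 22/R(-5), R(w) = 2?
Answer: 12095487659/12236147 ≈ 988.50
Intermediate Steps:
T = 1748021/1345508 (T = 1799*(1/1279) + 226*(-1/2104) = 1799/1279 - 113/1052 = 1748021/1345508 ≈ 1.2992)
U(W) = 11 + W/7 (U(W) = W/7 + 22/2 = W*(⅐) + 22*(½) = W/7 + 11 = 11 + W/7)
G = -973 (G = 59 - 1032 = -973)
U(64)/T - G = (11 + (⅐)*64)/(1748021/1345508) - 1*(-973) = (11 + 64/7)*(1345508/1748021) + 973 = (141/7)*(1345508/1748021) + 973 = 189716628/12236147 + 973 = 12095487659/12236147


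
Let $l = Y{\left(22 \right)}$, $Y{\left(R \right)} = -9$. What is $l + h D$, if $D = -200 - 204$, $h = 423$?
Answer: $-170901$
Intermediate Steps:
$D = -404$
$l = -9$
$l + h D = -9 + 423 \left(-404\right) = -9 - 170892 = -170901$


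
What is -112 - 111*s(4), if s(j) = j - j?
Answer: -112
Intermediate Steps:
s(j) = 0
-112 - 111*s(4) = -112 - 111*0 = -112 + 0 = -112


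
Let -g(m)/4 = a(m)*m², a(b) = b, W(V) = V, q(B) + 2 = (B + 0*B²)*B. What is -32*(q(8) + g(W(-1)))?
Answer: -2112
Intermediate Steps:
q(B) = -2 + B² (q(B) = -2 + (B + 0*B²)*B = -2 + (B + 0)*B = -2 + B*B = -2 + B²)
g(m) = -4*m³ (g(m) = -4*m*m² = -4*m³)
-32*(q(8) + g(W(-1))) = -32*((-2 + 8²) - 4*(-1)³) = -32*((-2 + 64) - 4*(-1)) = -32*(62 + 4) = -32*66 = -2112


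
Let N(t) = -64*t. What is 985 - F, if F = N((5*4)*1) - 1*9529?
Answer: 11794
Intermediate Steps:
F = -10809 (F = -64*5*4 - 1*9529 = -1280 - 9529 = -10809)
985 - F = 985 - 1*(-10809) = 985 + 10809 = 11794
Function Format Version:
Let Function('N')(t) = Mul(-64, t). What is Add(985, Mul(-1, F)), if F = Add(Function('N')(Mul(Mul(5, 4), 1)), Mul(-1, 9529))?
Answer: 11794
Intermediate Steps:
F = -10809 (F = Add(Mul(-64, Mul(Mul(5, 4), 1)), Mul(-1, 9529)) = Add(Mul(-64, Mul(20, 1)), -9529) = Add(Mul(-64, 20), -9529) = Add(-1280, -9529) = -10809)
Add(985, Mul(-1, F)) = Add(985, Mul(-1, -10809)) = Add(985, 10809) = 11794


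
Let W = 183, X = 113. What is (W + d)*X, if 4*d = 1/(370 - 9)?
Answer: 29860589/1444 ≈ 20679.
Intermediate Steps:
d = 1/1444 (d = 1/(4*(370 - 9)) = (¼)/361 = (¼)*(1/361) = 1/1444 ≈ 0.00069252)
(W + d)*X = (183 + 1/1444)*113 = (264253/1444)*113 = 29860589/1444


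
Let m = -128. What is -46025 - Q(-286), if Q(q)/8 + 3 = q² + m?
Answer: -699345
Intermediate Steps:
Q(q) = -1048 + 8*q² (Q(q) = -24 + 8*(q² - 128) = -24 + 8*(-128 + q²) = -24 + (-1024 + 8*q²) = -1048 + 8*q²)
-46025 - Q(-286) = -46025 - (-1048 + 8*(-286)²) = -46025 - (-1048 + 8*81796) = -46025 - (-1048 + 654368) = -46025 - 1*653320 = -46025 - 653320 = -699345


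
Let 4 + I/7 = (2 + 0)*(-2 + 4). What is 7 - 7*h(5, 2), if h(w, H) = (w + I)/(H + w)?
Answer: 2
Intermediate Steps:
I = 0 (I = -28 + 7*((2 + 0)*(-2 + 4)) = -28 + 7*(2*2) = -28 + 7*4 = -28 + 28 = 0)
h(w, H) = w/(H + w) (h(w, H) = (w + 0)/(H + w) = w/(H + w))
7 - 7*h(5, 2) = 7 - 35/(2 + 5) = 7 - 35/7 = 7 - 7*5/7 = 7 - 5 = 2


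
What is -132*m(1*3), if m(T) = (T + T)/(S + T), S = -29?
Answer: 396/13 ≈ 30.462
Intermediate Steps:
m(T) = 2*T/(-29 + T) (m(T) = (T + T)/(-29 + T) = (2*T)/(-29 + T) = 2*T/(-29 + T))
-132*m(1*3) = -264*1*3/(-29 + 1*3) = -264*3/(-29 + 3) = -264*3/(-26) = -264*3*(-1)/26 = -132*(-3/13) = 396/13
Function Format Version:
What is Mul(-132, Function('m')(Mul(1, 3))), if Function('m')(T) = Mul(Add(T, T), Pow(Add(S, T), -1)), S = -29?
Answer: Rational(396, 13) ≈ 30.462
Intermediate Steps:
Function('m')(T) = Mul(2, T, Pow(Add(-29, T), -1)) (Function('m')(T) = Mul(Add(T, T), Pow(Add(-29, T), -1)) = Mul(Mul(2, T), Pow(Add(-29, T), -1)) = Mul(2, T, Pow(Add(-29, T), -1)))
Mul(-132, Function('m')(Mul(1, 3))) = Mul(-132, Mul(2, Mul(1, 3), Pow(Add(-29, Mul(1, 3)), -1))) = Mul(-132, Mul(2, 3, Pow(Add(-29, 3), -1))) = Mul(-132, Mul(2, 3, Pow(-26, -1))) = Mul(-132, Mul(2, 3, Rational(-1, 26))) = Mul(-132, Rational(-3, 13)) = Rational(396, 13)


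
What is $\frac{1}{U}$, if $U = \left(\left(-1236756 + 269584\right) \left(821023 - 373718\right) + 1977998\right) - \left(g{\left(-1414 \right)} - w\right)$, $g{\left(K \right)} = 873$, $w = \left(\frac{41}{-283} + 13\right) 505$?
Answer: $- \frac{283}{122431145259615} \approx -2.3115 \cdot 10^{-12}$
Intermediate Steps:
$w = \frac{1837190}{283}$ ($w = \left(41 \left(- \frac{1}{283}\right) + 13\right) 505 = \left(- \frac{41}{283} + 13\right) 505 = \frac{3638}{283} \cdot 505 = \frac{1837190}{283} \approx 6491.8$)
$U = - \frac{122431145259615}{283}$ ($U = \left(\left(-1236756 + 269584\right) \left(821023 - 373718\right) + 1977998\right) - \left(873 - \frac{1837190}{283}\right) = \left(\left(-967172\right) 447305 + 1977998\right) - \left(873 - \frac{1837190}{283}\right) = \left(-432620871460 + 1977998\right) - - \frac{1590131}{283} = -432618893462 + \frac{1590131}{283} = - \frac{122431145259615}{283} \approx -4.3262 \cdot 10^{11}$)
$\frac{1}{U} = \frac{1}{- \frac{122431145259615}{283}} = - \frac{283}{122431145259615}$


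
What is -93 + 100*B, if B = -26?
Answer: -2693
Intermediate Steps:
-93 + 100*B = -93 + 100*(-26) = -93 - 2600 = -2693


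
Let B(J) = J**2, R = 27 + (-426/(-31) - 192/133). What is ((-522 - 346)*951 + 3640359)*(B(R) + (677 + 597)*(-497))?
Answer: -30224108878179792603/16999129 ≈ -1.7780e+12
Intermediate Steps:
R = 162027/4123 (R = 27 + (-426*(-1/31) - 192*1/133) = 27 + (426/31 - 192/133) = 27 + 50706/4123 = 162027/4123 ≈ 39.298)
((-522 - 346)*951 + 3640359)*(B(R) + (677 + 597)*(-497)) = ((-522 - 346)*951 + 3640359)*((162027/4123)**2 + (677 + 597)*(-497)) = (-868*951 + 3640359)*(26252748729/16999129 + 1274*(-497)) = (-825468 + 3640359)*(26252748729/16999129 - 633178) = 2814891*(-10737221753233/16999129) = -30224108878179792603/16999129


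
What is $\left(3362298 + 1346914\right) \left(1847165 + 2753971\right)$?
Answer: $21667724864832$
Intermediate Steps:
$\left(3362298 + 1346914\right) \left(1847165 + 2753971\right) = 4709212 \cdot 4601136 = 21667724864832$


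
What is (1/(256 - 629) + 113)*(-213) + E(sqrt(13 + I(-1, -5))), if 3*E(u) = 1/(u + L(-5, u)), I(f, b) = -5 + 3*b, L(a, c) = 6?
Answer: (-26932572*sqrt(7) + 161595059*I)/(1119*(sqrt(7) - 6*I)) ≈ -24068.0 - 0.020508*I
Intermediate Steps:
E(u) = 1/(3*(6 + u)) (E(u) = 1/(3*(u + 6)) = 1/(3*(6 + u)))
(1/(256 - 629) + 113)*(-213) + E(sqrt(13 + I(-1, -5))) = (1/(256 - 629) + 113)*(-213) + 1/(3*(6 + sqrt(13 + (-5 + 3*(-5))))) = (1/(-373) + 113)*(-213) + 1/(3*(6 + sqrt(13 + (-5 - 15)))) = (-1/373 + 113)*(-213) + 1/(3*(6 + sqrt(13 - 20))) = (42148/373)*(-213) + 1/(3*(6 + sqrt(-7))) = -8977524/373 + 1/(3*(6 + I*sqrt(7)))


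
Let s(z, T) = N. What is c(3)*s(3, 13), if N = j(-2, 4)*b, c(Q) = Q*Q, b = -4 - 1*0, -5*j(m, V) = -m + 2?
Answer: 144/5 ≈ 28.800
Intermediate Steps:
j(m, V) = -⅖ + m/5 (j(m, V) = -(-m + 2)/5 = -(2 - m)/5 = -⅖ + m/5)
b = -4 (b = -4 + 0 = -4)
c(Q) = Q²
N = 16/5 (N = (-⅖ + (⅕)*(-2))*(-4) = (-⅖ - ⅖)*(-4) = -⅘*(-4) = 16/5 ≈ 3.2000)
s(z, T) = 16/5
c(3)*s(3, 13) = 3²*(16/5) = 9*(16/5) = 144/5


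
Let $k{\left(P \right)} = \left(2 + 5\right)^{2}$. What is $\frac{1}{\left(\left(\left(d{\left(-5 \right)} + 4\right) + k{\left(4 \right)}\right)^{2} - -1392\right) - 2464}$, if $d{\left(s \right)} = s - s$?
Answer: $\frac{1}{1737} \approx 0.00057571$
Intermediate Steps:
$k{\left(P \right)} = 49$ ($k{\left(P \right)} = 7^{2} = 49$)
$d{\left(s \right)} = 0$
$\frac{1}{\left(\left(\left(d{\left(-5 \right)} + 4\right) + k{\left(4 \right)}\right)^{2} - -1392\right) - 2464} = \frac{1}{\left(\left(\left(0 + 4\right) + 49\right)^{2} - -1392\right) - 2464} = \frac{1}{\left(\left(4 + 49\right)^{2} + 1392\right) - 2464} = \frac{1}{\left(53^{2} + 1392\right) - 2464} = \frac{1}{\left(2809 + 1392\right) - 2464} = \frac{1}{4201 - 2464} = \frac{1}{1737}$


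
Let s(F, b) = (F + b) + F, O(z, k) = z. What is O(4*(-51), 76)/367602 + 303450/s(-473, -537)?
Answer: -18591521572/90858961 ≈ -204.62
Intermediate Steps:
s(F, b) = b + 2*F
O(4*(-51), 76)/367602 + 303450/s(-473, -537) = (4*(-51))/367602 + 303450/(-537 + 2*(-473)) = -204*1/367602 + 303450/(-537 - 946) = -34/61267 + 303450/(-1483) = -34/61267 + 303450*(-1/1483) = -34/61267 - 303450/1483 = -18591521572/90858961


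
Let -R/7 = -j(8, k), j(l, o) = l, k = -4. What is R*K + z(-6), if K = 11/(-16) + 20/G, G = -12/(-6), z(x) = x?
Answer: 1031/2 ≈ 515.50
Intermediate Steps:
G = 2 (G = -12*(-⅙) = 2)
K = 149/16 (K = 11/(-16) + 20/2 = 11*(-1/16) + 20*(½) = -11/16 + 10 = 149/16 ≈ 9.3125)
R = 56 (R = -(-7)*8 = -7*(-8) = 56)
R*K + z(-6) = 56*(149/16) - 6 = 1043/2 - 6 = 1031/2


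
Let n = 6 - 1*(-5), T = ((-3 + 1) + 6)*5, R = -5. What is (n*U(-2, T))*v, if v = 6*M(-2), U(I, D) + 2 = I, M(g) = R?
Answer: 1320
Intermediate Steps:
T = 20 (T = (-2 + 6)*5 = 4*5 = 20)
M(g) = -5
U(I, D) = -2 + I
n = 11 (n = 6 + 5 = 11)
v = -30 (v = 6*(-5) = -30)
(n*U(-2, T))*v = (11*(-2 - 2))*(-30) = (11*(-4))*(-30) = -44*(-30) = 1320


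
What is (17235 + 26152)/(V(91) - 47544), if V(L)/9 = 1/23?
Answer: -997901/1093503 ≈ -0.91257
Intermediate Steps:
V(L) = 9/23
(17235 + 26152)/(V(91) - 47544) = (17235 + 26152)/(9/23 - 47544) = 43387/(-1093503/23) = 43387*(-23/1093503) = -997901/1093503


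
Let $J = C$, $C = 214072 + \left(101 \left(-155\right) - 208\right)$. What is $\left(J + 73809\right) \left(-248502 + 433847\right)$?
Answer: $50417176210$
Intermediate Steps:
$C = 198209$ ($C = 214072 - 15863 = 198209$)
$J = 198209$
$\left(J + 73809\right) \left(-248502 + 433847\right) = \left(198209 + 73809\right) \left(-248502 + 433847\right) = 272018 \cdot 185345 = 50417176210$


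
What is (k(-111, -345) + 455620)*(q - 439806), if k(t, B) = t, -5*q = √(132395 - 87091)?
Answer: -200335591254 - 911018*√11326/5 ≈ -2.0036e+11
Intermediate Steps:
q = -2*√11326/5 (q = -√(132395 - 87091)/5 = -2*√11326/5 ≈ -42.569)
(k(-111, -345) + 455620)*(q - 439806) = (-111 + 455620)*(-2*√11326/5 - 439806) = 455509*(-439806 - 2*√11326/5) = -200335591254 - 911018*√11326/5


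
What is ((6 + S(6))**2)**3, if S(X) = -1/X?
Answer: 1838265625/46656 ≈ 39400.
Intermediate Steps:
((6 + S(6))**2)**3 = ((6 - 1/6)**2)**3 = ((35/6)**2)**3 = (1225/36)**3 = 1838265625/46656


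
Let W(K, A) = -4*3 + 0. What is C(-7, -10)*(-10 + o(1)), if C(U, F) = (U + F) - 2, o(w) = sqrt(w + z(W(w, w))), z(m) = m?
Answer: 190 - 19*I*sqrt(11) ≈ 190.0 - 63.016*I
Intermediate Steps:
W(K, A) = -12 (W(K, A) = -12 + 0 = -12)
o(w) = sqrt(-12 + w) (o(w) = sqrt(w - 12) = sqrt(-12 + w))
C(U, F) = -2 + F + U (C(U, F) = (F + U) - 2 = -2 + F + U)
C(-7, -10)*(-10 + o(1)) = (-2 - 10 - 7)*(-10 + sqrt(-12 + 1)) = -19*(-10 + sqrt(-11)) = -19*(-10 + I*sqrt(11)) = 190 - 19*I*sqrt(11)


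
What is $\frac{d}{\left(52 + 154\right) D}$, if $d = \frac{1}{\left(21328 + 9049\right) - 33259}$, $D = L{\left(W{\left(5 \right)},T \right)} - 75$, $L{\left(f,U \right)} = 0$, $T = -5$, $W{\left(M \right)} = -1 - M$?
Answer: $\frac{1}{44526900} \approx 2.2458 \cdot 10^{-8}$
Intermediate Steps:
$D = -75$ ($D = 0 - 75 = -75$)
$d = - \frac{1}{2882}$ ($d = \frac{1}{30377 - 33259} = \frac{1}{-2882} = - \frac{1}{2882} \approx -0.00034698$)
$\frac{d}{\left(52 + 154\right) D} = - \frac{1}{2882 \left(52 + 154\right) \left(-75\right)} = - \frac{1}{2882 \cdot 206 \left(-75\right)} = - \frac{1}{2882 \left(-15450\right)} = \left(- \frac{1}{2882}\right) \left(- \frac{1}{15450}\right) = \frac{1}{44526900}$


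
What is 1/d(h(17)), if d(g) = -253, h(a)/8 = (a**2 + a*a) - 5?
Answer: -1/253 ≈ -0.0039526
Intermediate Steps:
h(a) = -40 + 16*a**2 (h(a) = 8*((a**2 + a*a) - 5) = 8*((a**2 + a**2) - 5) = 8*(2*a**2 - 5) = 8*(-5 + 2*a**2) = -40 + 16*a**2)
1/d(h(17)) = 1/(-253) = -1/253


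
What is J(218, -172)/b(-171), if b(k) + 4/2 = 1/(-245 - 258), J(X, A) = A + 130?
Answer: 21126/1007 ≈ 20.979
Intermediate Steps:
J(X, A) = 130 + A
b(k) = -1007/503 (b(k) = -2 + 1/(-245 - 258) = -2 + 1/(-503) = -2 - 1/503 = -1007/503)
J(218, -172)/b(-171) = (130 - 172)/(-1007/503) = -42*(-503/1007) = 21126/1007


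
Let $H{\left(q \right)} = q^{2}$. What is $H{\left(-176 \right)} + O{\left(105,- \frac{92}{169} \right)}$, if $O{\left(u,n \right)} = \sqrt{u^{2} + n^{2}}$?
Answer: $30976 + \frac{\sqrt{314893489}}{169} \approx 31081.0$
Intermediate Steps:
$O{\left(u,n \right)} = \sqrt{n^{2} + u^{2}}$
$H{\left(-176 \right)} + O{\left(105,- \frac{92}{169} \right)} = \left(-176\right)^{2} + \sqrt{\left(- \frac{92}{169}\right)^{2} + 105^{2}} = 30976 + \sqrt{\left(\left(-92\right) \frac{1}{169}\right)^{2} + 11025} = 30976 + \sqrt{\left(- \frac{92}{169}\right)^{2} + 11025} = 30976 + \sqrt{\frac{8464}{28561} + 11025} = 30976 + \sqrt{\frac{314893489}{28561}} = 30976 + \frac{\sqrt{314893489}}{169}$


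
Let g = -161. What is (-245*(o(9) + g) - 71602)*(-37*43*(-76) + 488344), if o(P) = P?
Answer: -20935392120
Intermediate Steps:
(-245*(o(9) + g) - 71602)*(-37*43*(-76) + 488344) = (-245*(9 - 161) - 71602)*(-37*43*(-76) + 488344) = (-245*(-152) - 71602)*(-1591*(-76) + 488344) = (37240 - 71602)*(120916 + 488344) = -34362*609260 = -20935392120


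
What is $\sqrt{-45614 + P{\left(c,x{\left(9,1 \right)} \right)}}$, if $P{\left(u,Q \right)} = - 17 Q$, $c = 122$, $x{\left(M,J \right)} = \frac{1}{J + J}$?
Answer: $\frac{i \sqrt{182490}}{2} \approx 213.59 i$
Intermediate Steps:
$x{\left(M,J \right)} = \frac{1}{2 J}$
$\sqrt{-45614 + P{\left(c,x{\left(9,1 \right)} \right)}} = \sqrt{-45614 - 17 \frac{1}{2 \cdot 1}} = \sqrt{-45614 - 17 \cdot \frac{1}{2} \cdot 1} = \sqrt{-45614 - \frac{17}{2}} = \sqrt{- \frac{91245}{2}} = \frac{i \sqrt{182490}}{2}$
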